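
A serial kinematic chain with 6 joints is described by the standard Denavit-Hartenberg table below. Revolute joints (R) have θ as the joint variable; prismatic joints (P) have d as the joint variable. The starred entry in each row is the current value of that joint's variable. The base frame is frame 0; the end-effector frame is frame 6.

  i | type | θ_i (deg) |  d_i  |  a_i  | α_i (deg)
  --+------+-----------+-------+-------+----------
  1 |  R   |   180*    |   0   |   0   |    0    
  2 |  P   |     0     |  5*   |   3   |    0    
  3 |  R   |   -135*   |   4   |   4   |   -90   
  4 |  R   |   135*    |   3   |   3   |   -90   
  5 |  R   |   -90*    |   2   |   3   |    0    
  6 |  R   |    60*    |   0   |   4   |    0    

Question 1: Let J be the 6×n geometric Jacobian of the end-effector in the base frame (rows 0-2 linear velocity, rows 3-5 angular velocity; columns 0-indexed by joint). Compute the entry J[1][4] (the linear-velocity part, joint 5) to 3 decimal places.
-4.949

axis z_4 = (-0.5000,-0.5000,0.7071); lever o_n−o_4 = (-6.2676,0.8035,-1.0353)
cross product → J_v[:, 4] = (-0.0505,-4.9495,-3.5355)
J_ω[:, 4] = z_4
entry J[1][4] = -4.9495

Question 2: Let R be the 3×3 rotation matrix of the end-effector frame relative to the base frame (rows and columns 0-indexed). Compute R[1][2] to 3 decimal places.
End-effector z-axis (col 2 of R) = (-0.5000,-0.5000,0.7071)
R[1][2] = -0.5000

-0.500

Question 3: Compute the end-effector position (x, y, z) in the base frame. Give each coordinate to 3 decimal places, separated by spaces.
after link 1: o_1 = (0.0000, 0.0000, 0.0000)
after link 2: o_2 = (-3.0000, 0.0000, 5.0000)
after link 3: o_3 = (-0.1716, 2.8284, 9.0000)
after link 4: o_4 = (-3.7929, 3.4497, 6.8787)
after link 5: o_5 = (-6.9142, 4.5711, 8.2929)
after link 6: o_6 = (-10.0605, 4.2532, 5.8434)

-10.060 4.253 5.843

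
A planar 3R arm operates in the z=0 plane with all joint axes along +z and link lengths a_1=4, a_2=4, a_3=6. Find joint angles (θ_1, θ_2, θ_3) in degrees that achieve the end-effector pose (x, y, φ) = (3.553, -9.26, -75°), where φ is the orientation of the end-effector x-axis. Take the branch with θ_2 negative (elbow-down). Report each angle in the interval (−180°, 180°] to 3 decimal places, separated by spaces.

-0.004 -119.994 44.999

wrist centre = target − a_3·(cos φ, sin φ) = (2.0001, -3.4644)
cos θ_2 = (16.0027−4²−4²)/(2·4·4) = -0.4999; θ_2 = -119.9944° (elbow-down)
β = atan2(-3.4644,2.0001) = -60.0014°; ψ = atan2(-3.4643,2.0003) = -59.9972°
θ_1 = β − ψ = -0.0042°
θ_3 = φ − θ_1 − θ_2 = 44.9986° (wrapped to (-180°,180°])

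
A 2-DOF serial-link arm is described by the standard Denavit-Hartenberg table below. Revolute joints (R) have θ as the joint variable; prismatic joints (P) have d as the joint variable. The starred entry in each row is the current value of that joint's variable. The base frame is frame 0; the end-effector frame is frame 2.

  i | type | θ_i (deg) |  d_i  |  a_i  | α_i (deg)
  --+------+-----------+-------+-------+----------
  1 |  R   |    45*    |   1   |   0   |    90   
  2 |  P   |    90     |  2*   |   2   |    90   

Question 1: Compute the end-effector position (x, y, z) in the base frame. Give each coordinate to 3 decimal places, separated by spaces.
1.414 -1.414 3.000

after link 1: o_1 = (0.0000, 0.0000, 1.0000)
after link 2: o_2 = (1.4142, -1.4142, 3.0000)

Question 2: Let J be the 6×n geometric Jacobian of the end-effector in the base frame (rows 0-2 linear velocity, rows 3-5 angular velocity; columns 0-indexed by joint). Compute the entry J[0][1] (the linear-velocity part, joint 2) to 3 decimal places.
prismatic axis z_1 = (0.7071,-0.7071,0.0000)
J_v[:, 1] = z_1; J_ω[:, 1] = (0,0,0)
entry J[0][1] = 0.7071

0.707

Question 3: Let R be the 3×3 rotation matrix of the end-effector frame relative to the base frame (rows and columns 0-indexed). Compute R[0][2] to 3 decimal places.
0.707

End-effector z-axis (col 2 of R) = (0.7071,0.7071,-0.0000)
R[0][2] = 0.7071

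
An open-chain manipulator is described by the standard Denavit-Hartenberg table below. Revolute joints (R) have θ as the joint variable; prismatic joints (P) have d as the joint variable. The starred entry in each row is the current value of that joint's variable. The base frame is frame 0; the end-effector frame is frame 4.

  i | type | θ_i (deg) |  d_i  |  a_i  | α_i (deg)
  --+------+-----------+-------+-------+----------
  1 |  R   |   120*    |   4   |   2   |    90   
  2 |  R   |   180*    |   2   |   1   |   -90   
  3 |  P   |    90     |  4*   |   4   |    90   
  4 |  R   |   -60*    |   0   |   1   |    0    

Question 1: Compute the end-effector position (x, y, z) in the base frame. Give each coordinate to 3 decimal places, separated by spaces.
-2.665 -0.384 0.866

after link 1: o_1 = (-1.0000, 1.7321, 4.0000)
after link 2: o_2 = (1.2321, 1.8660, 4.0000)
after link 3: o_3 = (-2.2321, -0.1340, -0.0000)
after link 4: o_4 = (-2.6651, -0.3840, 0.8660)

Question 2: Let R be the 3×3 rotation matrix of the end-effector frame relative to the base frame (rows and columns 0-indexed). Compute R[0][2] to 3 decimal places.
0.500

End-effector z-axis (col 2 of R) = (0.5000,-0.8660,0.0000)
R[0][2] = 0.5000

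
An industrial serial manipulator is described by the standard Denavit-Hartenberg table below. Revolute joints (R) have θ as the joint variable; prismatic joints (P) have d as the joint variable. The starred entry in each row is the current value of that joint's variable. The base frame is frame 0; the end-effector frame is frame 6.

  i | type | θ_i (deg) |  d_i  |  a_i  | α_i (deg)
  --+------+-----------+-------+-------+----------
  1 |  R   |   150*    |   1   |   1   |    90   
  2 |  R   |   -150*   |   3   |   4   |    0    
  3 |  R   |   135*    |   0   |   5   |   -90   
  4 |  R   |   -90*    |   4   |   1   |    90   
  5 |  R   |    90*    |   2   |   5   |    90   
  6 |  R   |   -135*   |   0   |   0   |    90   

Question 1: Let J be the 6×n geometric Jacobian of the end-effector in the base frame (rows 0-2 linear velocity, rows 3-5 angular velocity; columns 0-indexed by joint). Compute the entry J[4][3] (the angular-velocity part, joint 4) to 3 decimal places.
0.129

axis z_3 = (-0.2241,0.1294,0.9659); lever o_n−o_3 = (0.1557,1.0648,9.2110)
cross product → J_v[:, 3] = (0.1635,2.2150,-0.2588)
J_ω[:, 3] = z_3
entry J[4][3] = 0.1294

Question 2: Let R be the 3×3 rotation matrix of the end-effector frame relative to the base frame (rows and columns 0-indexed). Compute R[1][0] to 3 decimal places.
End-effector x-axis (col 0 of R) = (-0.4330,0.2500,-0.8660)
R[1][0] = 0.2500

0.250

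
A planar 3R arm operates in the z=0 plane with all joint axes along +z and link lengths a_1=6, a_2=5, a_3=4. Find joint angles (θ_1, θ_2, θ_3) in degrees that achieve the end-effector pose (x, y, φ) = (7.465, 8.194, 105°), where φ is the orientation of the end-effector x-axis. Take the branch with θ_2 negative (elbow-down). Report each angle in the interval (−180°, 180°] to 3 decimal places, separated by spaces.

wrist centre = target − a_3·(cos φ, sin φ) = (8.5003, 4.3303)
cos θ_2 = (91.0062−6²−5²)/(2·6·5) = 0.5001; θ_2 = -59.9932° (elbow-down)
β = atan2(4.3303,8.5003) = 26.9957°; ψ = atan2(-4.3298,8.5005) = -26.9925°
θ_1 = β − ψ = 53.9882°
θ_3 = φ − θ_1 − θ_2 = 111.0050° (wrapped to (-180°,180°])

53.988 -59.993 111.005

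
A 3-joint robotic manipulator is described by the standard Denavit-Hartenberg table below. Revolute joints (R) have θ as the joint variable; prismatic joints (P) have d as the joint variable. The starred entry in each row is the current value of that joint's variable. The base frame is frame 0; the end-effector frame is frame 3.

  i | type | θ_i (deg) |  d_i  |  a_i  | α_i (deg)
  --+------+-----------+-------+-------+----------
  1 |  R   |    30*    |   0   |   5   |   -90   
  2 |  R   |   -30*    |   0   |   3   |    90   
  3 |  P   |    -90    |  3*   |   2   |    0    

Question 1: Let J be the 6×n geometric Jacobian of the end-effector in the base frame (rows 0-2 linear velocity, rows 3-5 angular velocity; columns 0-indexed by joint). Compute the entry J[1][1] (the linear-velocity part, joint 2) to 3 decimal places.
axis z_1 = (-0.5000,0.8660,0.0000); lever o_n−o_1 = (1.9510,-1.1830,4.0981)
cross product → J_v[:, 1] = (3.5490,2.0490,-1.0981)
J_ω[:, 1] = z_1
entry J[1][1] = 2.0490

2.049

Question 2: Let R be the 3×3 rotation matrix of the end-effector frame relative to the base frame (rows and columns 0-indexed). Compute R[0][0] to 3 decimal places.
End-effector x-axis (col 0 of R) = (0.5000,-0.8660,0.0000)
R[0][0] = 0.5000

0.500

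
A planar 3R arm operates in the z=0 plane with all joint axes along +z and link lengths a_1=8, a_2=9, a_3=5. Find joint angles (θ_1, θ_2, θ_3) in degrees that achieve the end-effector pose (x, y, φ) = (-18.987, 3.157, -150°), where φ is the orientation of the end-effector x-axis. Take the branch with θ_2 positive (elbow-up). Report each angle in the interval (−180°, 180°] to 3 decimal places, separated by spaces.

wrist centre = target − a_3·(cos φ, sin φ) = (-14.6569, 5.6570)
cos θ_2 = (246.8256−8²−9²)/(2·8·9) = 0.7071; θ_2 = 44.9988° (elbow-up)
β = atan2(5.6570,-14.6569) = 158.8953°; ψ = atan2(6.3638,14.3641) = 23.8951°
θ_1 = β − ψ = 135.0002°
θ_3 = φ − θ_1 − θ_2 = 30.0010° (wrapped to (-180°,180°])

135.000 44.999 30.001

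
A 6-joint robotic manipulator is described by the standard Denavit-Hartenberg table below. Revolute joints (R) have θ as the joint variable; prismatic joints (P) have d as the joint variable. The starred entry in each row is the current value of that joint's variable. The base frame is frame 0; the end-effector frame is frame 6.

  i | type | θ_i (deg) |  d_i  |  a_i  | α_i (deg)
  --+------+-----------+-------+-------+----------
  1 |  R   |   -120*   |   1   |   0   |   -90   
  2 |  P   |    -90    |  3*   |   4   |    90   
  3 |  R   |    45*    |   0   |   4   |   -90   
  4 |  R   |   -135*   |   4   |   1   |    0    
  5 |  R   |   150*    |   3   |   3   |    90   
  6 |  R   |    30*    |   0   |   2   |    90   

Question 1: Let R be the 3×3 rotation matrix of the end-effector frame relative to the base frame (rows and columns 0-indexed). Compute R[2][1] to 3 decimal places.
0.183

End-effector y-axis (col 1 of R) = (0.6415,0.7450,0.1830)
R[2][1] = 0.1830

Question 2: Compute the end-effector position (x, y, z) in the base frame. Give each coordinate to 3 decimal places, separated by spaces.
12.054 -7.557 4.904

after link 1: o_1 = (0.0000, 0.0000, 1.0000)
after link 2: o_2 = (2.5981, -1.5000, 5.0000)
after link 3: o_3 = (5.0476, -2.9142, 7.8284)
after link 4: o_4 = (7.4176, -3.4661, 4.5000)
after link 5: o_5 = (10.6410, -6.2237, 4.4277)
after link 6: o_6 = (12.0538, -7.5570, 4.9036)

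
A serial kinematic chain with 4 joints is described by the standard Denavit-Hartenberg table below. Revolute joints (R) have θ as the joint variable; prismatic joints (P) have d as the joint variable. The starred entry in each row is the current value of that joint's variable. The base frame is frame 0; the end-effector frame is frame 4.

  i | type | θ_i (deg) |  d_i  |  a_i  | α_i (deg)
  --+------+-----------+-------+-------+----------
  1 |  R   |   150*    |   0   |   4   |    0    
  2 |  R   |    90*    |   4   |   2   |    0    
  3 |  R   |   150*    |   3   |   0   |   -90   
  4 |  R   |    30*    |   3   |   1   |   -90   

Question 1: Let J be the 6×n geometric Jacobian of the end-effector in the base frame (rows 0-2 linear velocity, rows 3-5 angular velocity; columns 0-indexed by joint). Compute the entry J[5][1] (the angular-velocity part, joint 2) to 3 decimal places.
1.000

axis z_1 = (0.0000,0.0000,1.0000); lever o_n−o_1 = (-1.7500,1.2990,6.5000)
cross product → J_v[:, 1] = (-1.2990,-1.7500,0.0000)
J_ω[:, 1] = z_1
entry J[5][1] = 1.0000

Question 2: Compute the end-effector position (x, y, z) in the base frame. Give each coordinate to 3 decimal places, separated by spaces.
-5.214 3.299 6.500

after link 1: o_1 = (-3.4641, 2.0000, 0.0000)
after link 2: o_2 = (-4.4641, 0.2679, 4.0000)
after link 3: o_3 = (-4.4641, 0.2679, 7.0000)
after link 4: o_4 = (-5.2141, 3.2990, 6.5000)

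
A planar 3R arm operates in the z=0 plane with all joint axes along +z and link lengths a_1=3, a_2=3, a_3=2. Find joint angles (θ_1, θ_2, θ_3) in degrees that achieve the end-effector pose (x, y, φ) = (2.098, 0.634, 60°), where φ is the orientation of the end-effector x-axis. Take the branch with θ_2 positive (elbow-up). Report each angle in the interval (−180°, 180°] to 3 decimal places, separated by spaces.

-120.002 150.001 30.001

wrist centre = target − a_3·(cos φ, sin φ) = (1.0980, -1.0981)
cos θ_2 = (2.4113−3²−3²)/(2·3·3) = -0.8660; θ_2 = 150.0014° (elbow-up)
β = atan2(-1.0981,1.0980) = -45.0013°; ψ = atan2(1.4999,0.4019) = 75.0007°
θ_1 = β − ψ = -120.0020°
θ_3 = φ − θ_1 − θ_2 = 30.0006° (wrapped to (-180°,180°])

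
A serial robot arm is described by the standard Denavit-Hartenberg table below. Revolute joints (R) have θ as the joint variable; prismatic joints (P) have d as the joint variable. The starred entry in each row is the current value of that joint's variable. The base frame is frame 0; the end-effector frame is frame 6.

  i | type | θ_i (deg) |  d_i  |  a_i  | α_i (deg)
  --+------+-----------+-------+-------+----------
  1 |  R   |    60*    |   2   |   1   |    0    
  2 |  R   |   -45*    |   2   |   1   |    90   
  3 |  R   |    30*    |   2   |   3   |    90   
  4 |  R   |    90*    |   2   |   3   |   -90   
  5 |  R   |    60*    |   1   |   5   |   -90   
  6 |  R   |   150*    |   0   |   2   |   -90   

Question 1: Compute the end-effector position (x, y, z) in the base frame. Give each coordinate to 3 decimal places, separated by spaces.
after link 1: o_1 = (0.5000, 0.8660, 2.0000)
after link 2: o_2 = (1.4659, 1.1248, 4.0000)
after link 3: o_3 = (4.4931, -0.1346, 5.5000)
after link 4: o_4 = (6.2355, -2.7735, 3.7679)
after link 5: o_5 = (3.9547, -5.9729, 7.0179)
after link 6: o_6 = (5.2916, -4.7181, 6.2189)

5.292 -4.718 6.219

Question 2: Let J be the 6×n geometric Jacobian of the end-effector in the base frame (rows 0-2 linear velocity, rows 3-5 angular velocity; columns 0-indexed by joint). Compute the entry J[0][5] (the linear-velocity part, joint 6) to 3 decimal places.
axis z_5 = (-0.4656,0.7718,0.4330); lever o_n−o_5 = (1.3368,1.2548,-0.7990)
cross product → J_v[:, 5] = (-1.1600,0.2068,-1.6160)
J_ω[:, 5] = z_5
entry J[0][5] = -1.1600

-1.160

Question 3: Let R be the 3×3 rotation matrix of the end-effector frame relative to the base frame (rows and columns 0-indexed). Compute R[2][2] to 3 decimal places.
End-effector z-axis (col 2 of R) = (-0.5800,0.1034,-0.8080)
R[2][2] = -0.8080

-0.808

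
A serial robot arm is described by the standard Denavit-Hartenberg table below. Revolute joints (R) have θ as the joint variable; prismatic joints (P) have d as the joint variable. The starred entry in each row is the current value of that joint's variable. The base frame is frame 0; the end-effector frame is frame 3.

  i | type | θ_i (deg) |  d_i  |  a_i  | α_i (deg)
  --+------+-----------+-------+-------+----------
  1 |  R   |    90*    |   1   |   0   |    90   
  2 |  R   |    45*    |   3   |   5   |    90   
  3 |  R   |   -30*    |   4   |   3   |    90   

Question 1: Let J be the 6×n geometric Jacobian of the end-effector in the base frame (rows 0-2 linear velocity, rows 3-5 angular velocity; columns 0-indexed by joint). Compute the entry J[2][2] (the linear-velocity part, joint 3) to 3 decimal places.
axis z_2 = (0.0000,0.7071,-0.7071); lever o_n−o_2 = (-1.5000,4.6655,-0.9913)
cross product → J_v[:, 2] = (2.5981,1.0607,1.0607)
J_ω[:, 2] = z_2
entry J[2][2] = 1.0607

1.061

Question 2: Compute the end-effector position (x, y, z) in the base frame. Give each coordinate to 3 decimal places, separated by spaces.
1.500 8.201 3.544

after link 1: o_1 = (0.0000, 0.0000, 1.0000)
after link 2: o_2 = (3.0000, 3.5355, 4.5355)
after link 3: o_3 = (1.5000, 8.2011, 3.5442)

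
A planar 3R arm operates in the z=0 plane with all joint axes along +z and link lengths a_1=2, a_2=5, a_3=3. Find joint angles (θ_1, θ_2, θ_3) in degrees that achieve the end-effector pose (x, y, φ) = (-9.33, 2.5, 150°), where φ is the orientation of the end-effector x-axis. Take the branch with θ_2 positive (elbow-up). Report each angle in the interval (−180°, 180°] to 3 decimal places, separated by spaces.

149.993 30.010 -30.003

wrist centre = target − a_3·(cos φ, sin φ) = (-6.7319, 1.0000)
cos θ_2 = (46.3188−2²−5²)/(2·2·5) = 0.8659; θ_2 = 30.0098° (elbow-up)
β = atan2(1.0000,-6.7319) = 171.5507°; ψ = atan2(2.5007,6.3297) = 21.5580°
θ_1 = β − ψ = 149.9927°
θ_3 = φ − θ_1 − θ_2 = -30.0025° (wrapped to (-180°,180°])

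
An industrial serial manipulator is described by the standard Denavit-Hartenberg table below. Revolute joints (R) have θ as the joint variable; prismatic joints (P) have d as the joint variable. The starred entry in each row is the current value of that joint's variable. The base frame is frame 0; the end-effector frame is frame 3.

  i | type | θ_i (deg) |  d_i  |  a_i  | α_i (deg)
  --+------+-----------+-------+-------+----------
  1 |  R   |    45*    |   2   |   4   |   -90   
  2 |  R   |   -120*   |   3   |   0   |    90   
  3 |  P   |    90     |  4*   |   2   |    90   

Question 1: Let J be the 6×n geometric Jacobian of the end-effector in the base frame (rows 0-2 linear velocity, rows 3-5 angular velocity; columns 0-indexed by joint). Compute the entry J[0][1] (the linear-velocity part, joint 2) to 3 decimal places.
-1.414

axis z_1 = (-0.7071,0.7071,0.0000); lever o_n−o_1 = (-5.9850,1.0860,-2.0000)
cross product → J_v[:, 1] = (-1.4142,-1.4142,3.4641)
J_ω[:, 1] = z_1
entry J[0][1] = -1.4142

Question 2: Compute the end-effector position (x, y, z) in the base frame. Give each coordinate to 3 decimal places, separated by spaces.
after link 1: o_1 = (2.8284, 2.8284, 2.0000)
after link 2: o_2 = (0.7071, 4.9497, 2.0000)
after link 3: o_3 = (-3.1566, 3.9145, 0.0000)

-3.157 3.914 0.000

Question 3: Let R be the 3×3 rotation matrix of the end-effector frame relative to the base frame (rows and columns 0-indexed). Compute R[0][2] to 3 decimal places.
-0.354

End-effector z-axis (col 2 of R) = (-0.3536,-0.3536,0.8660)
R[0][2] = -0.3536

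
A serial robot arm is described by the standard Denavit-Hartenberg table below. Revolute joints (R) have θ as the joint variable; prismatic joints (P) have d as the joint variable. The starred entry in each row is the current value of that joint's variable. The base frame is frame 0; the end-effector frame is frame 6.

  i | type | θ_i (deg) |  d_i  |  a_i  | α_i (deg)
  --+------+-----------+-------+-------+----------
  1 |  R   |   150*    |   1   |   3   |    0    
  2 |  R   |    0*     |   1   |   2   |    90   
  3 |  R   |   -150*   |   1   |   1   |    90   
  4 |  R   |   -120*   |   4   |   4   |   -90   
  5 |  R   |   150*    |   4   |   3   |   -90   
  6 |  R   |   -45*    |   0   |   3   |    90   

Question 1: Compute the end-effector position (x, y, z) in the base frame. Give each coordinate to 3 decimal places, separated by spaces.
0.340 -2.141 -0.013

after link 1: o_1 = (-2.5981, 1.5000, 1.0000)
after link 2: o_2 = (-4.3301, 2.5000, 2.0000)
after link 3: o_3 = (-3.0801, 2.9330, 1.5000)
after link 4: o_4 = (-4.5801, -0.2010, 5.9641)
after link 5: o_5 = (-1.5323, -1.6720, 2.2835)
after link 6: o_6 = (0.3404, -2.1408, -0.0129)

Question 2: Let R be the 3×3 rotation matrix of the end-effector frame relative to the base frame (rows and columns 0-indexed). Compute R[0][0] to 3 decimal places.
End-effector x-axis (col 0 of R) = (0.6242,-0.1563,-0.7655)
R[0][0] = 0.6242

0.624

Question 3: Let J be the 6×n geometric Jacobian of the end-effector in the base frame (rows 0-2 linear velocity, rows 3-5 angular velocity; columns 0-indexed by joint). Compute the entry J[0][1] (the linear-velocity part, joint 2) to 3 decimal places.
axis z_1 = (0.0000,0.0000,1.0000); lever o_n−o_1 = (2.9384,-3.6408,-1.0129)
cross product → J_v[:, 1] = (3.6408,2.9384,-0.0000)
J_ω[:, 1] = z_1
entry J[0][1] = 3.6408

3.641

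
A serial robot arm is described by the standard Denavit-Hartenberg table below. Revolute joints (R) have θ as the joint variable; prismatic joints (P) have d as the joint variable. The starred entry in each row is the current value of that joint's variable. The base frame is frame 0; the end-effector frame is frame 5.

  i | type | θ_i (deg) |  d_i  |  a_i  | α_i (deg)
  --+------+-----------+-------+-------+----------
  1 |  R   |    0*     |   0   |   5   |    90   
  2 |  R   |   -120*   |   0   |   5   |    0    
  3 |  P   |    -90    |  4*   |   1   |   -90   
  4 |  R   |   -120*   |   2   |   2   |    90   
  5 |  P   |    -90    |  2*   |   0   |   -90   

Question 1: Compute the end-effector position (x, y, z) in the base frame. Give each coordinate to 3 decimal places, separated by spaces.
after link 1: o_1 = (5.0000, 0.0000, 0.0000)
after link 2: o_2 = (2.5000, -0.0000, -4.3301)
after link 3: o_3 = (1.6340, -4.0000, -3.8301)
after link 4: o_4 = (1.5000, -5.7321, -6.0622)
after link 5: o_5 = (3.0000, -4.7321, -6.9282)

3.000 -4.732 -6.928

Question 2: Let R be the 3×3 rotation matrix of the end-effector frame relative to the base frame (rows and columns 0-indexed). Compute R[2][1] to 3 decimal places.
0.433

End-effector y-axis (col 1 of R) = (-0.7500,-0.5000,0.4330)
R[2][1] = 0.4330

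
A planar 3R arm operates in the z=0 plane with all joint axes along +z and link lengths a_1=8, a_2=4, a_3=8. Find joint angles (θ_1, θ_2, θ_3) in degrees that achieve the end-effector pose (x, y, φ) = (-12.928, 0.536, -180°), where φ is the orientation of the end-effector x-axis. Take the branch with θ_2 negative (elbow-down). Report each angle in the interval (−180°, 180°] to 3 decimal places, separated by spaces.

wrist centre = target − a_3·(cos φ, sin φ) = (-4.9280, 0.5360)
cos θ_2 = (24.5725−8²−4²)/(2·8·4) = -0.8661; θ_2 = -150.0034° (elbow-down)
β = atan2(0.5360,-4.9280) = 173.7926°; ψ = atan2(-1.9998,4.5358) = -23.7924°
θ_1 = β − ψ = 197.5849°
θ_3 = φ − θ_1 − θ_2 = 132.4185° (wrapped to (-180°,180°])

-162.415 -150.003 132.418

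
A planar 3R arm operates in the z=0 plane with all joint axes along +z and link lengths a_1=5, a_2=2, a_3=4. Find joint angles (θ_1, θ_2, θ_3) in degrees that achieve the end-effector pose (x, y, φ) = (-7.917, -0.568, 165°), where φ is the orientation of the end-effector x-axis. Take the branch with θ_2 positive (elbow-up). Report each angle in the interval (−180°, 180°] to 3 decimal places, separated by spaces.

178.168 120.001 -133.169

wrist centre = target − a_3·(cos φ, sin φ) = (-4.0533, -1.6033)
cos θ_2 = (18.9997−5²−2²)/(2·5·2) = -0.5000; θ_2 = 120.0010° (elbow-up)
β = atan2(-1.6033,-4.0533) = -158.4188°; ψ = atan2(1.7320,4.0000) = 23.4132°
θ_1 = β − ψ = -181.8320°
θ_3 = φ − θ_1 − θ_2 = -133.1690° (wrapped to (-180°,180°])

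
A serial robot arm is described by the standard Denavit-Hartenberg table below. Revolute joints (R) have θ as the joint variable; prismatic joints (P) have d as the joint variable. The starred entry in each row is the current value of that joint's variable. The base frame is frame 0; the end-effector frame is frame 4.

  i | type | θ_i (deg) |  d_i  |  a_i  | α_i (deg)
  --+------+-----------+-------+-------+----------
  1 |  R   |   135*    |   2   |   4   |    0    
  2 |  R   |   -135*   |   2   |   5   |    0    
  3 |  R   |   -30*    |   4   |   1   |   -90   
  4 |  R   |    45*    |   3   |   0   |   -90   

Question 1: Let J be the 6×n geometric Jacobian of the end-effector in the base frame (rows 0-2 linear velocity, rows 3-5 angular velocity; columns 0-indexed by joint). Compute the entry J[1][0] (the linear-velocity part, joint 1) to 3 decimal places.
4.538

axis z_0 = ẑ; lever o_n−o_0 = (4.5376,4.9265,8.0000)
cross product → J_v[:, 0] = (-4.9265,4.5376,0.0000)
J_ω[:, 0] = z_0
entry J[1][0] = 4.5376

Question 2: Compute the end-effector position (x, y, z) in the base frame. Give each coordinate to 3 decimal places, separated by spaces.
after link 1: o_1 = (-2.8284, 2.8284, 2.0000)
after link 2: o_2 = (2.1716, 2.8284, 4.0000)
after link 3: o_3 = (3.0376, 2.3284, 8.0000)
after link 4: o_4 = (4.5376, 4.9265, 8.0000)

4.538 4.927 8.000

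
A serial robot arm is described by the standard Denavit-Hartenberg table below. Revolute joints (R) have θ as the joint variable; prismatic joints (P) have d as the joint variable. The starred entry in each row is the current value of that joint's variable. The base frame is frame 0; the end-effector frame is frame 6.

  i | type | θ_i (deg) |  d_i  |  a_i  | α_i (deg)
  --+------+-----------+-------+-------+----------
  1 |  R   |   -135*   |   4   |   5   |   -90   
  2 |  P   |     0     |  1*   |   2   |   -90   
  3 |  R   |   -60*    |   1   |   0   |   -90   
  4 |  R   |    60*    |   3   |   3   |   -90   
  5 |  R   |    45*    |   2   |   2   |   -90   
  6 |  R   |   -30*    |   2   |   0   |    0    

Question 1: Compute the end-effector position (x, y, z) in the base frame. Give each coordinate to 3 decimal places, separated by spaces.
-4.468 -5.477 6.598

after link 1: o_1 = (-3.5355, -3.5355, 4.0000)
after link 2: o_2 = (-4.2426, -5.6569, 4.0000)
after link 3: o_3 = (-4.2426, -5.6569, 3.0000)
after link 4: o_4 = (-6.7522, -7.8822, 5.5981)
after link 5: o_5 = (-5.6514, -6.5262, 7.8228)
after link 6: o_6 = (-4.4684, -5.4771, 6.5981)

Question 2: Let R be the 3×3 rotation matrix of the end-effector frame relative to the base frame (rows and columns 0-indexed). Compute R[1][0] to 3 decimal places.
End-effector x-axis (col 0 of R) = (0.5587,0.2810,0.7803)
R[1][0] = 0.2810

0.281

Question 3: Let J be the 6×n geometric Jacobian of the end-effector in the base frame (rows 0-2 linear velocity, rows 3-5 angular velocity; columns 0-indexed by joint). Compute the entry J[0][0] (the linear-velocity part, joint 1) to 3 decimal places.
5.477

axis z_0 = ẑ; lever o_n−o_0 = (-4.4684,-5.4771,6.5981)
cross product → J_v[:, 0] = (5.4771,-4.4684,0.0000)
J_ω[:, 0] = z_0
entry J[0][0] = 5.4771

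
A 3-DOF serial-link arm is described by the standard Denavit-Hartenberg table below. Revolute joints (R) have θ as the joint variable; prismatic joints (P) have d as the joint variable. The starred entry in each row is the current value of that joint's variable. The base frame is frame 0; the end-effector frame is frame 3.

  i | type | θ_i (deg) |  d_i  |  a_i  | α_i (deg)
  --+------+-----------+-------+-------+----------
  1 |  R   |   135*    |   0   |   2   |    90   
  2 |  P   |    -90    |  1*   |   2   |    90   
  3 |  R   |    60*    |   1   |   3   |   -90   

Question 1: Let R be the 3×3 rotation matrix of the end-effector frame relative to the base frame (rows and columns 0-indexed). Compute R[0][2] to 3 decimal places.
0.354

End-effector z-axis (col 2 of R) = (0.3536,0.3536,0.8660)
R[0][2] = 0.3536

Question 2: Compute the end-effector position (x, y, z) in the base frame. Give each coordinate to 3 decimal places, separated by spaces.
1.837 3.251 -3.500

after link 1: o_1 = (-1.4142, 1.4142, 0.0000)
after link 2: o_2 = (-0.7071, 2.1213, -2.0000)
after link 3: o_3 = (1.8371, 3.2513, -3.5000)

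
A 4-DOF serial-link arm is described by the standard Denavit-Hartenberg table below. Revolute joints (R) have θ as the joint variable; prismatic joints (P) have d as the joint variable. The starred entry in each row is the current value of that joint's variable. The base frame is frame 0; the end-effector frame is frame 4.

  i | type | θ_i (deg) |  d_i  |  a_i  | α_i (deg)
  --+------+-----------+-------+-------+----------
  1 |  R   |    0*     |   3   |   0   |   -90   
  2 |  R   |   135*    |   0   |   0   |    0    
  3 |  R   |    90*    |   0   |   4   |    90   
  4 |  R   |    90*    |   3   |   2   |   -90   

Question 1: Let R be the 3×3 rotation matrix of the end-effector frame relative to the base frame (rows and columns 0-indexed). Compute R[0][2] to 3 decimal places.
End-effector z-axis (col 2 of R) = (0.7071,0.0000,-0.7071)
R[0][2] = 0.7071

0.707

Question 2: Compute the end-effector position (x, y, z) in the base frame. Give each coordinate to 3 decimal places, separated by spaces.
after link 1: o_1 = (0.0000, 0.0000, 3.0000)
after link 2: o_2 = (0.0000, 0.0000, 3.0000)
after link 3: o_3 = (-2.8284, -0.0000, 5.8284)
after link 4: o_4 = (-4.9497, 2.0000, 3.7071)

-4.950 2.000 3.707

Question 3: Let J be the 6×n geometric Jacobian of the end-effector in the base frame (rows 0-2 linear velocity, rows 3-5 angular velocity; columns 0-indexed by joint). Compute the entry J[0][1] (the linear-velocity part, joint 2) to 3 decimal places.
axis z_1 = (0.0000,1.0000,0.0000); lever o_n−o_1 = (-4.9497,2.0000,0.7071)
cross product → J_v[:, 1] = (0.7071,-0.0000,4.9497)
J_ω[:, 1] = z_1
entry J[0][1] = 0.7071

0.707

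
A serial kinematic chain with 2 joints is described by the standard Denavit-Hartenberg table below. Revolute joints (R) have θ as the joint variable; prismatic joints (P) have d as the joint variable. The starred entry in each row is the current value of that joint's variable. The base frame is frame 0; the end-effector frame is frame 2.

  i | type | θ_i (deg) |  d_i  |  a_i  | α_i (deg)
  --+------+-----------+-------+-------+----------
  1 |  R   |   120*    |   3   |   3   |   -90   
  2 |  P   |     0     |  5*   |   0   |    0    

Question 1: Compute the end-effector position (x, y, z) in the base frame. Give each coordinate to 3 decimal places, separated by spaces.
after link 1: o_1 = (-1.5000, 2.5981, 3.0000)
after link 2: o_2 = (-5.8301, 0.0981, 3.0000)

-5.830 0.098 3.000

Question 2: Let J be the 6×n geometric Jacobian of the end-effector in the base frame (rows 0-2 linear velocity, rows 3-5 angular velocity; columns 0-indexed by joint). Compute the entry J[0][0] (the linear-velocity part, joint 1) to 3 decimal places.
-0.098

axis z_0 = ẑ; lever o_n−o_0 = (-5.8301,0.0981,3.0000)
cross product → J_v[:, 0] = (-0.0981,-5.8301,0.0000)
J_ω[:, 0] = z_0
entry J[0][0] = -0.0981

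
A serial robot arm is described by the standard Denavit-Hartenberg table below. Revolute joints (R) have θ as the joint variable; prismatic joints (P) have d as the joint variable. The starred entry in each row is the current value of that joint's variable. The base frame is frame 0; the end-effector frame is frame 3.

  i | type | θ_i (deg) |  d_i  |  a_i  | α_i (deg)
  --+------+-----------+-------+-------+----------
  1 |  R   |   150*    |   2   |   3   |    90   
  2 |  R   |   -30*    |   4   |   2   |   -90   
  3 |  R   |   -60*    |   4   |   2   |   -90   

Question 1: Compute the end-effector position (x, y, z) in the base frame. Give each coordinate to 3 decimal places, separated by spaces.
after link 1: o_1 = (-2.5981, 1.5000, 2.0000)
after link 2: o_2 = (-2.0981, 5.8301, 1.0000)
after link 3: o_3 = (-3.7141, 8.7631, 3.9641)

-3.714 8.763 3.964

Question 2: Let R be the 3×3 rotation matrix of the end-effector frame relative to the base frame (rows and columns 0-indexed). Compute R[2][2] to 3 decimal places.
-0.433

End-effector z-axis (col 2 of R) = (-0.8995,-0.0580,-0.4330)
R[2][2] = -0.4330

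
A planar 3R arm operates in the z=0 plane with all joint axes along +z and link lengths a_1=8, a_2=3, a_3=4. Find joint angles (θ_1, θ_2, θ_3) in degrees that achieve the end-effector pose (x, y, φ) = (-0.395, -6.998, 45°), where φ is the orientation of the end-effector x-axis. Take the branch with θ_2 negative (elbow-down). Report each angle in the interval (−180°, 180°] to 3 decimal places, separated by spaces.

-96.327 -44.986 -173.686

wrist centre = target − a_3·(cos φ, sin φ) = (-3.2234, -9.8264)
cos θ_2 = (106.9492−8²−3²)/(2·8·3) = 0.7073; θ_2 = -44.9864° (elbow-down)
β = atan2(-9.8264,-3.2234) = -108.1614°; ψ = atan2(-2.1208,10.1218) = -11.8339°
θ_1 = β − ψ = -96.3274°
θ_3 = φ − θ_1 − θ_2 = -173.6861° (wrapped to (-180°,180°])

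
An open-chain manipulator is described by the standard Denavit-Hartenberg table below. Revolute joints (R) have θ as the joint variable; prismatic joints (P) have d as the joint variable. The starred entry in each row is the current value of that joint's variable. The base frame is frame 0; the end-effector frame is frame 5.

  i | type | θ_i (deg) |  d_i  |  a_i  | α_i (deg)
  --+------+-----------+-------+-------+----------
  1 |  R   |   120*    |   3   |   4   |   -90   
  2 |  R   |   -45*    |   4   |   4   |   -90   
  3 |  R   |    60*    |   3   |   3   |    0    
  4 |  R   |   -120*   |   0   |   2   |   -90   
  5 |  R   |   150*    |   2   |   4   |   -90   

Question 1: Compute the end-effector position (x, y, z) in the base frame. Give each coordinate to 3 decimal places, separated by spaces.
after link 1: o_1 = (-2.0000, 3.4641, 3.0000)
after link 2: o_2 = (-6.8783, 3.9136, 5.8284)
after link 3: o_3 = (-6.2193, 7.9683, 4.7678)
after link 4: o_4 = (-8.0729, 7.7147, 5.4749)
after link 5: o_5 = (-3.9017, 8.4899, 6.8891)

-3.902 8.490 6.889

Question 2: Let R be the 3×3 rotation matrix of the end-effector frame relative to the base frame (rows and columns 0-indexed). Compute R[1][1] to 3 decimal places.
-0.780

End-effector y-axis (col 1 of R) = (-0.1268,-0.7803,-0.6124)
R[1][1] = -0.7803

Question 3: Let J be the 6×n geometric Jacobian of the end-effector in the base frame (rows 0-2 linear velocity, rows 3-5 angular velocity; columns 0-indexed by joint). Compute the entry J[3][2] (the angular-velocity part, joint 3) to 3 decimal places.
-0.354

axis z_2 = (-0.3536,0.6124,-0.7071); lever o_n−o_2 = (2.9767,4.5763,1.0607)
cross product → J_v[:, 2] = (3.8855,-1.7298,-3.4408)
J_ω[:, 2] = z_2
entry J[3][2] = -0.3536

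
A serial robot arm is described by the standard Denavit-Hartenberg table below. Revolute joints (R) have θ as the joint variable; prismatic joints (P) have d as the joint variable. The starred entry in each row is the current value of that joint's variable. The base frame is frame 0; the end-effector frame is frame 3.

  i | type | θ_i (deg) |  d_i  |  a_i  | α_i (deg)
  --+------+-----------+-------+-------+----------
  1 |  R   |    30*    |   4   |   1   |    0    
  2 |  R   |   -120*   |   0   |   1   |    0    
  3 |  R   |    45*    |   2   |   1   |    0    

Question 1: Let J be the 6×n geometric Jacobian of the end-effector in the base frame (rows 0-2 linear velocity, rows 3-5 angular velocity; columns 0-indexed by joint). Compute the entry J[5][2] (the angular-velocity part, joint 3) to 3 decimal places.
1.000

axis z_2 = (0.0000,0.0000,1.0000); lever o_n−o_2 = (0.7071,-0.7071,2.0000)
cross product → J_v[:, 2] = (0.7071,0.7071,-0.0000)
J_ω[:, 2] = z_2
entry J[5][2] = 1.0000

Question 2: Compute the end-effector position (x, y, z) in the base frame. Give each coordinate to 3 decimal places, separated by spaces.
after link 1: o_1 = (0.8660, 0.5000, 4.0000)
after link 2: o_2 = (0.8660, -0.5000, 4.0000)
after link 3: o_3 = (1.5731, -1.2071, 6.0000)

1.573 -1.207 6.000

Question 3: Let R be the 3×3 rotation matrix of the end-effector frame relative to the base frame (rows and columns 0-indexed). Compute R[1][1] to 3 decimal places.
End-effector y-axis (col 1 of R) = (0.7071,0.7071,0.0000)
R[1][1] = 0.7071

0.707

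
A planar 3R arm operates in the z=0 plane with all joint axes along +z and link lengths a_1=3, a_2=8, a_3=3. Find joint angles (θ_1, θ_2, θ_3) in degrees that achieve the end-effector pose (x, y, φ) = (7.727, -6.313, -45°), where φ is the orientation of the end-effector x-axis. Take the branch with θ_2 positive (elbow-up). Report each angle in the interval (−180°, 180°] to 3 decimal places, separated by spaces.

-135.010 120.009 -29.999

wrist centre = target − a_3·(cos φ, sin φ) = (5.6057, -4.1917)
cos θ_2 = (48.9938−3²−8²)/(2·3·8) = -0.5001; θ_2 = 120.0085° (elbow-up)
β = atan2(-4.1917,5.6057) = -36.7875°; ψ = atan2(6.9276,-1.0010) = 98.2222°
θ_1 = β − ψ = -135.0098°
θ_3 = φ − θ_1 − θ_2 = -29.9988° (wrapped to (-180°,180°])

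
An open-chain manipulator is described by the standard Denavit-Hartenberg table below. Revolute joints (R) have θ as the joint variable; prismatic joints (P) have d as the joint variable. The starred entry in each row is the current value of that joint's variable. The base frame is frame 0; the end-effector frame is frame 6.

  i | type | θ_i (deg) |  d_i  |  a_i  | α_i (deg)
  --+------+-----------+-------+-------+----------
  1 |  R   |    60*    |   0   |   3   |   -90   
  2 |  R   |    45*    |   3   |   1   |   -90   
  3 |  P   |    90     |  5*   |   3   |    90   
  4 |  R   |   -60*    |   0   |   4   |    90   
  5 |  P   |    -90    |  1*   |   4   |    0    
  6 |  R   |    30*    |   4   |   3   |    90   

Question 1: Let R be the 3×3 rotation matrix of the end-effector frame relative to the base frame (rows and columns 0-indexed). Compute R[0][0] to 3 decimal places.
End-effector x-axis (col 0 of R) = (0.0634,-0.3902,0.9186)
R[0][0] = 0.0634

0.063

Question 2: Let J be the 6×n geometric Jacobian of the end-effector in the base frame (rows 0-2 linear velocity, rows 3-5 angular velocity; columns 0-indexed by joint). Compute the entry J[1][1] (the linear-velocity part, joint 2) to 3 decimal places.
axis z_1 = (-0.8660,0.5000,0.0000); lever o_n−o_1 = (-2.5475,-1.2522,5.5587)
cross product → J_v[:, 1] = (2.7794,4.8140,2.3582)
J_ω[:, 1] = z_1
entry J[1][1] = 4.8140

4.814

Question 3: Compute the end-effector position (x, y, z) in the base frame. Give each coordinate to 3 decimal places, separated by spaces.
after link 1: o_1 = (1.5000, 2.5981, 0.0000)
after link 2: o_2 = (-0.7445, 4.7104, -0.7071)
after link 3: o_3 = (0.0858, 0.1486, -4.2426)
after link 4: o_4 = (3.0426, 1.2699, -1.7932)
after link 5: o_5 = (1.0551, -0.4404, 1.3888)
after link 6: o_6 = (-1.0475, 1.3459, 5.5587)

-1.048 1.346 5.559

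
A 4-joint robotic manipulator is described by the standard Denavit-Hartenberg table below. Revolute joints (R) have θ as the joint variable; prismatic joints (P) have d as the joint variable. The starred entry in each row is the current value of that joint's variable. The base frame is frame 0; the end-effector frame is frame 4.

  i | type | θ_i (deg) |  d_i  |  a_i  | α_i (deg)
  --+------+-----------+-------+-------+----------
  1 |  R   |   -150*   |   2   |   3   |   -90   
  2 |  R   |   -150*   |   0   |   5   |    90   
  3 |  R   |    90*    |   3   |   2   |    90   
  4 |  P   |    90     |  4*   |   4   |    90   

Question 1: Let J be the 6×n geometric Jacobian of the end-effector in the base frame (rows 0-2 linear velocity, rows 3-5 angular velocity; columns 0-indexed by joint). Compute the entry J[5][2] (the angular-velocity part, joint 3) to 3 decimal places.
axis z_2 = (0.4330,0.2500,-0.8660); lever o_n−o_2 = (7.0311,1.7500,-4.0622)
cross product → J_v[:, 2] = (0.5000,-4.3301,-1.0000)
J_ω[:, 2] = z_2
entry J[5][2] = -0.8660

-0.866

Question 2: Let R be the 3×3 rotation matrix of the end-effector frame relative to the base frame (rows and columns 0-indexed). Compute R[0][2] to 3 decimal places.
0.500

End-effector z-axis (col 2 of R) = (0.5000,-0.8660,0.0000)
R[0][2] = 0.5000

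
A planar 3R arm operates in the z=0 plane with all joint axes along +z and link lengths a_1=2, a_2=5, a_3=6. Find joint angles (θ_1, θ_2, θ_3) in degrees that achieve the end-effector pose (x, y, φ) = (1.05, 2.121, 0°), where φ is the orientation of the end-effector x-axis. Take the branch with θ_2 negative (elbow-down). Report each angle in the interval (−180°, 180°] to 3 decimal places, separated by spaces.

-134.999 -89.997 -135.005

wrist centre = target − a_3·(cos φ, sin φ) = (-4.9500, 2.1210)
cos θ_2 = (29.0011−2²−5²)/(2·2·5) = 0.0001; θ_2 = -89.9967° (elbow-down)
β = atan2(2.1210,-4.9500) = 156.8056°; ψ = atan2(-5.0000,2.0003) = -68.1958°
θ_1 = β − ψ = 225.0014°
θ_3 = φ − θ_1 − θ_2 = -135.0046° (wrapped to (-180°,180°])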